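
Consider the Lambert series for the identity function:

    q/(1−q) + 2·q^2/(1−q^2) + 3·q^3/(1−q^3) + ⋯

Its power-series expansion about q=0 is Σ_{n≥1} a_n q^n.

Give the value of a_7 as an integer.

[q^7] f(1)=1,f(7)=7 ⇒ 8

a_7 = 8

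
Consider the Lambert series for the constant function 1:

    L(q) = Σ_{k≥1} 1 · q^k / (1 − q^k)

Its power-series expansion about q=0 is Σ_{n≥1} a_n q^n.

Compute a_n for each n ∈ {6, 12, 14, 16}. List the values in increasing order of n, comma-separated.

[q^6] f(1)=1,f(2)=1,f(3)=1,f(6)=1 ⇒ 4
[q^12] f(1)=1,f(2)=1,f(3)=1,f(4)=1,f(6)=1,f(12)=1 ⇒ 6
q^14  k|14↦f(k): 14:1 7:1 2:1 1:1  a_14=4
q^16  k|16↦f(k): 1:1 2:1 4:1 8:1 16:1  a_16=5

4, 6, 4, 5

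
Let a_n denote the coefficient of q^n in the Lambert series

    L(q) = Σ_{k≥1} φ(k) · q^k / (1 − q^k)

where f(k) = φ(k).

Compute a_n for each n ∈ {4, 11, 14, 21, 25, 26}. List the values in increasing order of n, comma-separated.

n=4: 1·4 2·2 4·1  φ→[1+1+2]=4
n=11: 1·11 11·1  φ→[1+10]=11
q^14  k|14↦φ(k): 1:1 2:1 7:6 14:6  a_14=14
q^21  k|21↦φ(k): 21:12 7:6 3:2 1:1  a_21=21
q^25  k|25↦φ(k): 25:20 5:4 1:1  a_25=25
n=26: 26·1 13·2 2·13 1·26  φ→[12+12+1+1]=26

4, 11, 14, 21, 25, 26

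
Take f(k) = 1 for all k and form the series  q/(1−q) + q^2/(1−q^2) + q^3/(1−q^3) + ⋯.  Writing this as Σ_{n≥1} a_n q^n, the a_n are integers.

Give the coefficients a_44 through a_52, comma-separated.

6, 6, 4, 2, 10, 3, 6, 4, 6

q^44  k|44↦f(k): 44:1 22:1 11:1 4:1 2:1 1:1  a_44=6
q^45  k|45↦f(k): 1:1 3:1 5:1 9:1 15:1 45:1  a_45=6
q^46  k|46↦f(k): 46:1 23:1 2:1 1:1  a_46=4
n=47: 1·47 47·1  f→[1+1]=2
q^48  k|48↦f(k): 1:1 2:1 3:1 4:1 6:1 8:1 12:1 16:1 24:1 48:1  a_48=10
[q^49] f(49)=1,f(7)=1,f(1)=1 ⇒ 3
[q^50] f(50)=1,f(25)=1,f(10)=1,f(5)=1,f(2)=1,f(1)=1 ⇒ 6
n=51: 51·1 17·3 3·17 1·51  f→[1+1+1+1]=4
d|52:{52,26,13,4,2,1}  Σf=1+1+1+1+1+1=6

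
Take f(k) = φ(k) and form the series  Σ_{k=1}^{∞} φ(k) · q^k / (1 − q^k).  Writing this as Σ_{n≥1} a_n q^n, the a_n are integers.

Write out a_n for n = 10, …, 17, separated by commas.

n=10: 10·1 5·2 2·5 1·10  φ→[4+4+1+1]=10
d|11:{11,1}  Σφ=10+1=11
n=12: 12·1 6·2 4·3 3·4 2·6 1·12  φ→[4+2+2+2+1+1]=12
q^13  k|13↦φ(k): 1:1 13:12  a_13=13
[q^14] φ(1)=1,φ(2)=1,φ(7)=6,φ(14)=6 ⇒ 14
[q^15] φ(1)=1,φ(3)=2,φ(5)=4,φ(15)=8 ⇒ 15
q^16  k|16↦φ(k): 1:1 2:1 4:2 8:4 16:8  a_16=16
d|17:{17,1}  Σφ=16+1=17

10, 11, 12, 13, 14, 15, 16, 17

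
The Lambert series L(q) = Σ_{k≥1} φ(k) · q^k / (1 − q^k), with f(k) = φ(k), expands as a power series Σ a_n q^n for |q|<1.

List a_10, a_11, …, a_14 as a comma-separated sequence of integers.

q^10  k|10↦φ(k): 1:1 2:1 5:4 10:4  a_10=10
[q^11] φ(1)=1,φ(11)=10 ⇒ 11
n=12: 12·1 6·2 4·3 3·4 2·6 1·12  φ→[4+2+2+2+1+1]=12
d|13:{13,1}  Σφ=12+1=13
d|14:{1,2,7,14}  Σφ=1+1+6+6=14

10, 11, 12, 13, 14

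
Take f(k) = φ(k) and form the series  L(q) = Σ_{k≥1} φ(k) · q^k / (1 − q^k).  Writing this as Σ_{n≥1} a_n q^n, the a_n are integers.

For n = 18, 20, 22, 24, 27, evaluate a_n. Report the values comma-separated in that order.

n=18: 1·18 2·9 3·6 6·3 9·2 18·1  φ→[1+1+2+2+6+6]=18
[q^20] φ(20)=8,φ(10)=4,φ(5)=4,φ(4)=2,φ(2)=1,φ(1)=1 ⇒ 20
[q^22] φ(1)=1,φ(2)=1,φ(11)=10,φ(22)=10 ⇒ 22
n=24: 24·1 12·2 8·3 6·4 4·6 3·8 2·12 1·24  φ→[8+4+4+2+2+2+1+1]=24
n=27: 1·27 3·9 9·3 27·1  φ→[1+2+6+18]=27

18, 20, 22, 24, 27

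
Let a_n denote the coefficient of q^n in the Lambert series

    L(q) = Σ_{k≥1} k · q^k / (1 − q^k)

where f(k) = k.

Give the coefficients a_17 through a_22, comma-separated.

18, 39, 20, 42, 32, 36

d|17:{1,17}  Σf=1+17=18
[q^18] f(18)=18,f(9)=9,f(6)=6,f(3)=3,f(2)=2,f(1)=1 ⇒ 39
q^19  k|19↦f(k): 1:1 19:19  a_19=20
n=20: 1·20 2·10 4·5 5·4 10·2 20·1  f→[1+2+4+5+10+20]=42
q^21  k|21↦f(k): 1:1 3:3 7:7 21:21  a_21=32
d|22:{22,11,2,1}  Σf=22+11+2+1=36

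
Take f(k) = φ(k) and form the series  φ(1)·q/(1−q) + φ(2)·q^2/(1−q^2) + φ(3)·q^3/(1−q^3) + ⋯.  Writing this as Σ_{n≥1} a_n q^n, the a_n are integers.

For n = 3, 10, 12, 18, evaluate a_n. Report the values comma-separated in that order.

d|3:{3,1}  Σφ=2+1=3
[q^10] φ(1)=1,φ(2)=1,φ(5)=4,φ(10)=4 ⇒ 10
n=12: 1·12 2·6 3·4 4·3 6·2 12·1  φ→[1+1+2+2+2+4]=12
d|18:{1,2,3,6,9,18}  Σφ=1+1+2+2+6+6=18

3, 10, 12, 18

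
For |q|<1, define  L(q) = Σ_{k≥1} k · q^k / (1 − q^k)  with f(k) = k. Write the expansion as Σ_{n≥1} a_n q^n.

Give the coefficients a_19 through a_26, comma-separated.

d|19:{1,19}  Σf=1+19=20
d|20:{20,10,5,4,2,1}  Σf=20+10+5+4+2+1=42
d|21:{1,3,7,21}  Σf=1+3+7+21=32
q^22  k|22↦f(k): 22:22 11:11 2:2 1:1  a_22=36
d|23:{23,1}  Σf=23+1=24
q^24  k|24↦f(k): 24:24 12:12 8:8 6:6 4:4 3:3 2:2 1:1  a_24=60
d|25:{1,5,25}  Σf=1+5+25=31
[q^26] f(26)=26,f(13)=13,f(2)=2,f(1)=1 ⇒ 42

20, 42, 32, 36, 24, 60, 31, 42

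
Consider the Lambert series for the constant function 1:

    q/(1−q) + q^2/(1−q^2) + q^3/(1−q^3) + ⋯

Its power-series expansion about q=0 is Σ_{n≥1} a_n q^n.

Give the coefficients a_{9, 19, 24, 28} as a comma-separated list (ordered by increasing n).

3, 2, 8, 6

q^9  k|9↦f(k): 1:1 3:1 9:1  a_9=3
q^19  k|19↦f(k): 19:1 1:1  a_19=2
[q^24] f(1)=1,f(2)=1,f(3)=1,f(4)=1,f(6)=1,f(8)=1,f(12)=1,f(24)=1 ⇒ 8
[q^28] f(1)=1,f(2)=1,f(4)=1,f(7)=1,f(14)=1,f(28)=1 ⇒ 6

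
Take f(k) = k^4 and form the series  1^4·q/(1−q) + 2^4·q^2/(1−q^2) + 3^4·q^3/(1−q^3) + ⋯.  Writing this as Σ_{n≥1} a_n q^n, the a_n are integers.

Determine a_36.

[q^36] f(36)=1679616,f(18)=104976,f(12)=20736,f(9)=6561,f(6)=1296,f(4)=256,f(3)=81,f(2)=16,f(1)=1 ⇒ 1813539

a_36 = 1813539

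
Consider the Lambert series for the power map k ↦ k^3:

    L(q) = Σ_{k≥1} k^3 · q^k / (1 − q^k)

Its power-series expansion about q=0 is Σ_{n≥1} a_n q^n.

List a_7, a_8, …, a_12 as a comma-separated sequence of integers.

[q^7] f(1)=1,f(7)=343 ⇒ 344
[q^8] f(8)=512,f(4)=64,f(2)=8,f(1)=1 ⇒ 585
[q^9] f(9)=729,f(3)=27,f(1)=1 ⇒ 757
d|10:{10,5,2,1}  Σf=1000+125+8+1=1134
[q^11] f(1)=1,f(11)=1331 ⇒ 1332
n=12: 12·1 6·2 4·3 3·4 2·6 1·12  f→[1728+216+64+27+8+1]=2044

344, 585, 757, 1134, 1332, 2044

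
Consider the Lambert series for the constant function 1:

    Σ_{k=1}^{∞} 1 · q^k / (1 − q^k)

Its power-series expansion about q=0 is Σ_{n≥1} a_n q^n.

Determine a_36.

a_36 = 9

[q^36] f(36)=1,f(18)=1,f(12)=1,f(9)=1,f(6)=1,f(4)=1,f(3)=1,f(2)=1,f(1)=1 ⇒ 9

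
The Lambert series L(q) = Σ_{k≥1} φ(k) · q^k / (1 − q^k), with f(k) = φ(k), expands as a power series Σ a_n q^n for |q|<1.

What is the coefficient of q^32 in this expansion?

q^32  k|32↦φ(k): 1:1 2:1 4:2 8:4 16:8 32:16  a_32=32

a_32 = 32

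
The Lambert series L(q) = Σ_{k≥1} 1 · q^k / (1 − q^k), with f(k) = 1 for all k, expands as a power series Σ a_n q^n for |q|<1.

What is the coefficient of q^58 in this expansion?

n=58: 1·58 2·29 29·2 58·1  f→[1+1+1+1]=4

a_58 = 4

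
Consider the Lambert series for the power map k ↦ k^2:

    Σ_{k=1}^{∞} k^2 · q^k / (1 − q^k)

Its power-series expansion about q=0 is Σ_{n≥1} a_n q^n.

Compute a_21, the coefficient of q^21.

q^21  k|21↦f(k): 21:441 7:49 3:9 1:1  a_21=500

a_21 = 500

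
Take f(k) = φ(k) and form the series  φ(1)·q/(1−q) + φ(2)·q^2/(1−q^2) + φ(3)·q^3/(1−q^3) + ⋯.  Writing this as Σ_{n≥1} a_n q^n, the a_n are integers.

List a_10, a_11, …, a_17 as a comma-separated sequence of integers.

d|10:{1,2,5,10}  Σφ=1+1+4+4=10
d|11:{11,1}  Σφ=10+1=11
n=12: 1·12 2·6 3·4 4·3 6·2 12·1  φ→[1+1+2+2+2+4]=12
n=13: 13·1 1·13  φ→[12+1]=13
n=14: 14·1 7·2 2·7 1·14  φ→[6+6+1+1]=14
[q^15] φ(1)=1,φ(3)=2,φ(5)=4,φ(15)=8 ⇒ 15
[q^16] φ(16)=8,φ(8)=4,φ(4)=2,φ(2)=1,φ(1)=1 ⇒ 16
q^17  k|17↦φ(k): 1:1 17:16  a_17=17

10, 11, 12, 13, 14, 15, 16, 17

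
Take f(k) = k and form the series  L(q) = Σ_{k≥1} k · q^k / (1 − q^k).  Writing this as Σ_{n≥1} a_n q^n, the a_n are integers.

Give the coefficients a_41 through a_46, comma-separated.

d|41:{1,41}  Σf=1+41=42
[q^42] f(42)=42,f(21)=21,f(14)=14,f(7)=7,f(6)=6,f(3)=3,f(2)=2,f(1)=1 ⇒ 96
d|43:{1,43}  Σf=1+43=44
[q^44] f(44)=44,f(22)=22,f(11)=11,f(4)=4,f(2)=2,f(1)=1 ⇒ 84
d|45:{45,15,9,5,3,1}  Σf=45+15+9+5+3+1=78
n=46: 46·1 23·2 2·23 1·46  f→[46+23+2+1]=72

42, 96, 44, 84, 78, 72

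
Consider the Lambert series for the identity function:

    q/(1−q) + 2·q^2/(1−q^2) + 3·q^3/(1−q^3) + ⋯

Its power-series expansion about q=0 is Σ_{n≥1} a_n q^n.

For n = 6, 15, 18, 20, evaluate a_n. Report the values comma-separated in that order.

n=6: 1·6 2·3 3·2 6·1  f→[1+2+3+6]=12
[q^15] f(1)=1,f(3)=3,f(5)=5,f(15)=15 ⇒ 24
d|18:{1,2,3,6,9,18}  Σf=1+2+3+6+9+18=39
n=20: 20·1 10·2 5·4 4·5 2·10 1·20  f→[20+10+5+4+2+1]=42

12, 24, 39, 42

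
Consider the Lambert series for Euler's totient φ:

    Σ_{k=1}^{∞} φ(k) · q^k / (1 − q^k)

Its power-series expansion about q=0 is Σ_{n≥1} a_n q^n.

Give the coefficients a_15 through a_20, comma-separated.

q^15  k|15↦φ(k): 15:8 5:4 3:2 1:1  a_15=15
q^16  k|16↦φ(k): 1:1 2:1 4:2 8:4 16:8  a_16=16
n=17: 17·1 1·17  φ→[16+1]=17
d|18:{1,2,3,6,9,18}  Σφ=1+1+2+2+6+6=18
[q^19] φ(1)=1,φ(19)=18 ⇒ 19
[q^20] φ(1)=1,φ(2)=1,φ(4)=2,φ(5)=4,φ(10)=4,φ(20)=8 ⇒ 20

15, 16, 17, 18, 19, 20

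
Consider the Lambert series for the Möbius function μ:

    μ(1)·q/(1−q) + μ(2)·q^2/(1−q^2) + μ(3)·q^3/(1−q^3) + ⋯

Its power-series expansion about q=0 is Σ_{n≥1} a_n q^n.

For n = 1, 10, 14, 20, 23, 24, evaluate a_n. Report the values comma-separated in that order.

n=1: 1·1  μ→[1]=1
d|10:{1,2,5,10}  Σμ=1+(-1)+(-1)+1=0
[q^14] μ(14)=1,μ(7)=-1,μ(2)=-1,μ(1)=1 ⇒ 0
[q^20] μ(20)=0,μ(10)=1,μ(5)=-1,μ(4)=0,μ(2)=-1,μ(1)=1 ⇒ 0
q^23  k|23↦μ(k): 23:-1 1:1  a_23=0
q^24  k|24↦μ(k): 1:1 2:-1 3:-1 4:0 6:1 8:0 12:0 24:0  a_24=0

1, 0, 0, 0, 0, 0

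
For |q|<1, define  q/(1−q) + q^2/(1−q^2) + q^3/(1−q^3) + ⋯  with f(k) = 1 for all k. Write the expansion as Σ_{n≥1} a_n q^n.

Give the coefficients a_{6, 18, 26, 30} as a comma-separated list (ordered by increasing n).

4, 6, 4, 8

q^6  k|6↦f(k): 1:1 2:1 3:1 6:1  a_6=4
d|18:{1,2,3,6,9,18}  Σf=1+1+1+1+1+1=6
d|26:{26,13,2,1}  Σf=1+1+1+1=4
[q^30] f(1)=1,f(2)=1,f(3)=1,f(5)=1,f(6)=1,f(10)=1,f(15)=1,f(30)=1 ⇒ 8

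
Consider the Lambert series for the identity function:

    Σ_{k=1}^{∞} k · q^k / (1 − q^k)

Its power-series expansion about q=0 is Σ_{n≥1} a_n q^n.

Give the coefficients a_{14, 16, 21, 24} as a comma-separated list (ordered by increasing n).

24, 31, 32, 60

d|14:{14,7,2,1}  Σf=14+7+2+1=24
n=16: 1·16 2·8 4·4 8·2 16·1  f→[1+2+4+8+16]=31
n=21: 21·1 7·3 3·7 1·21  f→[21+7+3+1]=32
d|24:{24,12,8,6,4,3,2,1}  Σf=24+12+8+6+4+3+2+1=60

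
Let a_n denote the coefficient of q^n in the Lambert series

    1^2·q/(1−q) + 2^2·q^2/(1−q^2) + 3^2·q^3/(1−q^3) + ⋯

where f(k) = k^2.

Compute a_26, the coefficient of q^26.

q^26  k|26↦f(k): 26:676 13:169 2:4 1:1  a_26=850

a_26 = 850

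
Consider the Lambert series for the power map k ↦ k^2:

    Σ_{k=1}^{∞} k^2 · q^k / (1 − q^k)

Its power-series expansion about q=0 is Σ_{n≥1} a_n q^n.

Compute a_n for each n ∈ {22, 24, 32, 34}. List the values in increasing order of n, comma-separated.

[q^22] f(1)=1,f(2)=4,f(11)=121,f(22)=484 ⇒ 610
n=24: 1·24 2·12 3·8 4·6 6·4 8·3 12·2 24·1  f→[1+4+9+16+36+64+144+576]=850
[q^32] f(1)=1,f(2)=4,f(4)=16,f(8)=64,f(16)=256,f(32)=1024 ⇒ 1365
q^34  k|34↦f(k): 1:1 2:4 17:289 34:1156  a_34=1450

610, 850, 1365, 1450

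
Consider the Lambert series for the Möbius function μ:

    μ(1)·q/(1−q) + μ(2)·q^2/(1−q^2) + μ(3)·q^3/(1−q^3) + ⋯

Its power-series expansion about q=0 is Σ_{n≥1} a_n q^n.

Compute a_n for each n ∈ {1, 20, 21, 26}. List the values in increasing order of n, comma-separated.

1, 0, 0, 0

n=1: 1·1  μ→[1]=1
n=20: 20·1 10·2 5·4 4·5 2·10 1·20  μ→[0+1+(-1)+0+(-1)+1]=0
d|21:{21,7,3,1}  Σμ=1+(-1)+(-1)+1=0
q^26  k|26↦μ(k): 1:1 2:-1 13:-1 26:1  a_26=0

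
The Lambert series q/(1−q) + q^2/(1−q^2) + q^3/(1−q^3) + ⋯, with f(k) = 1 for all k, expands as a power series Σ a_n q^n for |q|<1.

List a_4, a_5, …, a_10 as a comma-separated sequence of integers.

d|4:{1,2,4}  Σf=1+1+1=3
[q^5] f(1)=1,f(5)=1 ⇒ 2
q^6  k|6↦f(k): 1:1 2:1 3:1 6:1  a_6=4
n=7: 7·1 1·7  f→[1+1]=2
[q^8] f(1)=1,f(2)=1,f(4)=1,f(8)=1 ⇒ 4
n=9: 9·1 3·3 1·9  f→[1+1+1]=3
n=10: 1·10 2·5 5·2 10·1  f→[1+1+1+1]=4

3, 2, 4, 2, 4, 3, 4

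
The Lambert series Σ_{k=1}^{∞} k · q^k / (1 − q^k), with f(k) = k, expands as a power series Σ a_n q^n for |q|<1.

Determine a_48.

a_48 = 124

q^48  k|48↦f(k): 1:1 2:2 3:3 4:4 6:6 8:8 12:12 16:16 24:24 48:48  a_48=124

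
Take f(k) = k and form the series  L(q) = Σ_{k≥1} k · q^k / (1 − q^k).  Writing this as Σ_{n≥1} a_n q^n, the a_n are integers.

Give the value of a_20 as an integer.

n=20: 1·20 2·10 4·5 5·4 10·2 20·1  f→[1+2+4+5+10+20]=42

a_20 = 42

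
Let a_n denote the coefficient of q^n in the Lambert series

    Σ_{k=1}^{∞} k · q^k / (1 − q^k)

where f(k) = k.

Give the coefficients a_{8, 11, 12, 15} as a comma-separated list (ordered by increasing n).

15, 12, 28, 24

[q^8] f(1)=1,f(2)=2,f(4)=4,f(8)=8 ⇒ 15
n=11: 11·1 1·11  f→[11+1]=12
q^12  k|12↦f(k): 1:1 2:2 3:3 4:4 6:6 12:12  a_12=28
d|15:{15,5,3,1}  Σf=15+5+3+1=24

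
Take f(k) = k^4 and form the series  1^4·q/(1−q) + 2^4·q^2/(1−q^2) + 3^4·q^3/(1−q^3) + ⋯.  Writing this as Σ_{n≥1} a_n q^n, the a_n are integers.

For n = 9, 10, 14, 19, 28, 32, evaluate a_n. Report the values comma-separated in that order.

q^9  k|9↦f(k): 9:6561 3:81 1:1  a_9=6643
d|10:{1,2,5,10}  Σf=1+16+625+10000=10642
n=14: 14·1 7·2 2·7 1·14  f→[38416+2401+16+1]=40834
d|19:{19,1}  Σf=130321+1=130322
d|28:{1,2,4,7,14,28}  Σf=1+16+256+2401+38416+614656=655746
[q^32] f(32)=1048576,f(16)=65536,f(8)=4096,f(4)=256,f(2)=16,f(1)=1 ⇒ 1118481

6643, 10642, 40834, 130322, 655746, 1118481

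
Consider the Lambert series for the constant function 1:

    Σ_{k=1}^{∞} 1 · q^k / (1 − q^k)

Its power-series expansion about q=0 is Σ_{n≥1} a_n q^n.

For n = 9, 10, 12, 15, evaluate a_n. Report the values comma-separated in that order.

q^9  k|9↦f(k): 9:1 3:1 1:1  a_9=3
d|10:{1,2,5,10}  Σf=1+1+1+1=4
[q^12] f(1)=1,f(2)=1,f(3)=1,f(4)=1,f(6)=1,f(12)=1 ⇒ 6
d|15:{15,5,3,1}  Σf=1+1+1+1=4

3, 4, 6, 4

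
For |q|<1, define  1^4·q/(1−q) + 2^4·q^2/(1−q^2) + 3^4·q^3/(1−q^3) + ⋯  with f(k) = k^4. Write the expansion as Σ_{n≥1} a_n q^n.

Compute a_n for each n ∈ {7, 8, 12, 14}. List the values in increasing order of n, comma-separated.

q^7  k|7↦f(k): 7:2401 1:1  a_7=2402
[q^8] f(8)=4096,f(4)=256,f(2)=16,f(1)=1 ⇒ 4369
q^12  k|12↦f(k): 12:20736 6:1296 4:256 3:81 2:16 1:1  a_12=22386
[q^14] f(14)=38416,f(7)=2401,f(2)=16,f(1)=1 ⇒ 40834

2402, 4369, 22386, 40834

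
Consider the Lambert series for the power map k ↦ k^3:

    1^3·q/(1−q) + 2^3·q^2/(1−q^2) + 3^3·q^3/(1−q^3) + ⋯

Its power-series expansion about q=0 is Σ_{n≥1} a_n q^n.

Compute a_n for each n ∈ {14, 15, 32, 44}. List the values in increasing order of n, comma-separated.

3096, 3528, 37449, 97236

[q^14] f(14)=2744,f(7)=343,f(2)=8,f(1)=1 ⇒ 3096
q^15  k|15↦f(k): 1:1 3:27 5:125 15:3375  a_15=3528
n=32: 32·1 16·2 8·4 4·8 2·16 1·32  f→[32768+4096+512+64+8+1]=37449
[q^44] f(44)=85184,f(22)=10648,f(11)=1331,f(4)=64,f(2)=8,f(1)=1 ⇒ 97236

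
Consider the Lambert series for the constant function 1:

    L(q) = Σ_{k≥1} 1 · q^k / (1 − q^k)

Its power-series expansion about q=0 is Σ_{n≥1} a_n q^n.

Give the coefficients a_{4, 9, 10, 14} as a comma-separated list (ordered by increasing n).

3, 3, 4, 4

[q^4] f(4)=1,f(2)=1,f(1)=1 ⇒ 3
d|9:{9,3,1}  Σf=1+1+1=3
d|10:{10,5,2,1}  Σf=1+1+1+1=4
[q^14] f(14)=1,f(7)=1,f(2)=1,f(1)=1 ⇒ 4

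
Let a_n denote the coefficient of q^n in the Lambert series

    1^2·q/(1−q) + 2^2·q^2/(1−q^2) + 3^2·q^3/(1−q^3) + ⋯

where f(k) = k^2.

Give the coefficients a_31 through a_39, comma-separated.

q^31  k|31↦f(k): 31:961 1:1  a_31=962
q^32  k|32↦f(k): 1:1 2:4 4:16 8:64 16:256 32:1024  a_32=1365
q^33  k|33↦f(k): 1:1 3:9 11:121 33:1089  a_33=1220
d|34:{34,17,2,1}  Σf=1156+289+4+1=1450
[q^35] f(35)=1225,f(7)=49,f(5)=25,f(1)=1 ⇒ 1300
q^36  k|36↦f(k): 36:1296 18:324 12:144 9:81 6:36 4:16 3:9 2:4 1:1  a_36=1911
[q^37] f(37)=1369,f(1)=1 ⇒ 1370
n=38: 38·1 19·2 2·19 1·38  f→[1444+361+4+1]=1810
q^39  k|39↦f(k): 1:1 3:9 13:169 39:1521  a_39=1700

962, 1365, 1220, 1450, 1300, 1911, 1370, 1810, 1700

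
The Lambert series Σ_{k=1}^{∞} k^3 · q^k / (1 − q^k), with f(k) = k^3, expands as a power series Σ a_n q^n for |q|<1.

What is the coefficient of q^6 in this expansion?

a_6 = 252

d|6:{1,2,3,6}  Σf=1+8+27+216=252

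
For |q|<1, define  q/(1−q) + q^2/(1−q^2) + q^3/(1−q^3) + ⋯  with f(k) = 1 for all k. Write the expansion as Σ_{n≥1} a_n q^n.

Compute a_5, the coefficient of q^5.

n=5: 1·5 5·1  f→[1+1]=2

a_5 = 2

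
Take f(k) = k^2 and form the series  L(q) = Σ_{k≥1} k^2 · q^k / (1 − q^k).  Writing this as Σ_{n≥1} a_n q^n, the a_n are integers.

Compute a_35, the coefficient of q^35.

d|35:{35,7,5,1}  Σf=1225+49+25+1=1300

a_35 = 1300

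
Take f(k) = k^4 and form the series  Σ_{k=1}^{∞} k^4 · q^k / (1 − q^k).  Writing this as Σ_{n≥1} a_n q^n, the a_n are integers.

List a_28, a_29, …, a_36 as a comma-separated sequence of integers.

655746, 707282, 872644, 923522, 1118481, 1200644, 1419874, 1503652, 1813539

n=28: 28·1 14·2 7·4 4·7 2·14 1·28  f→[614656+38416+2401+256+16+1]=655746
d|29:{1,29}  Σf=1+707281=707282
[q^30] f(1)=1,f(2)=16,f(3)=81,f(5)=625,f(6)=1296,f(10)=10000,f(15)=50625,f(30)=810000 ⇒ 872644
d|31:{31,1}  Σf=923521+1=923522
q^32  k|32↦f(k): 1:1 2:16 4:256 8:4096 16:65536 32:1048576  a_32=1118481
q^33  k|33↦f(k): 33:1185921 11:14641 3:81 1:1  a_33=1200644
d|34:{34,17,2,1}  Σf=1336336+83521+16+1=1419874
[q^35] f(35)=1500625,f(7)=2401,f(5)=625,f(1)=1 ⇒ 1503652
[q^36] f(36)=1679616,f(18)=104976,f(12)=20736,f(9)=6561,f(6)=1296,f(4)=256,f(3)=81,f(2)=16,f(1)=1 ⇒ 1813539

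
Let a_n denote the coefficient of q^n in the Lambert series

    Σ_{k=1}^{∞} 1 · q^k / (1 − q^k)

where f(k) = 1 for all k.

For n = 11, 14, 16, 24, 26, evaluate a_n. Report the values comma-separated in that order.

2, 4, 5, 8, 4

[q^11] f(11)=1,f(1)=1 ⇒ 2
d|14:{14,7,2,1}  Σf=1+1+1+1=4
[q^16] f(16)=1,f(8)=1,f(4)=1,f(2)=1,f(1)=1 ⇒ 5
d|24:{1,2,3,4,6,8,12,24}  Σf=1+1+1+1+1+1+1+1=8
n=26: 26·1 13·2 2·13 1·26  f→[1+1+1+1]=4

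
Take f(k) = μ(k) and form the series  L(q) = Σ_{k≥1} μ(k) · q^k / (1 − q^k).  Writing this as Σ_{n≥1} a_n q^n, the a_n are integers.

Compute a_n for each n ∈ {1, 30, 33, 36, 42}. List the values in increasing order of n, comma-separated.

1, 0, 0, 0, 0

n=1: 1·1  μ→[1]=1
q^30  k|30↦μ(k): 1:1 2:-1 3:-1 5:-1 6:1 10:1 15:1 30:-1  a_30=0
d|33:{1,3,11,33}  Σμ=1+(-1)+(-1)+1=0
q^36  k|36↦μ(k): 36:0 18:0 12:0 9:0 6:1 4:0 3:-1 2:-1 1:1  a_36=0
n=42: 42·1 21·2 14·3 7·6 6·7 3·14 2·21 1·42  μ→[(-1)+1+1+(-1)+1+(-1)+(-1)+1]=0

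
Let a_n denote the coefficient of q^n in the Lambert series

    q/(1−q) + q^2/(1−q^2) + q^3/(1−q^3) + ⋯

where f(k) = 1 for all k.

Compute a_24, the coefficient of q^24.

n=24: 1·24 2·12 3·8 4·6 6·4 8·3 12·2 24·1  f→[1+1+1+1+1+1+1+1]=8

a_24 = 8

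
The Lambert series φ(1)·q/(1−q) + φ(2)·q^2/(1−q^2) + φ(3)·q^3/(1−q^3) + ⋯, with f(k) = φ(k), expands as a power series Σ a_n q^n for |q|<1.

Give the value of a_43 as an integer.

n=43: 43·1 1·43  φ→[42+1]=43

a_43 = 43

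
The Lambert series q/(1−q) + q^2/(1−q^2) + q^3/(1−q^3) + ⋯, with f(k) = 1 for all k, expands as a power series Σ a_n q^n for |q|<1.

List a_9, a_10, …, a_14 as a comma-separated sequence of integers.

n=9: 9·1 3·3 1·9  f→[1+1+1]=3
[q^10] f(10)=1,f(5)=1,f(2)=1,f(1)=1 ⇒ 4
d|11:{1,11}  Σf=1+1=2
n=12: 1·12 2·6 3·4 4·3 6·2 12·1  f→[1+1+1+1+1+1]=6
n=13: 1·13 13·1  f→[1+1]=2
d|14:{1,2,7,14}  Σf=1+1+1+1=4

3, 4, 2, 6, 2, 4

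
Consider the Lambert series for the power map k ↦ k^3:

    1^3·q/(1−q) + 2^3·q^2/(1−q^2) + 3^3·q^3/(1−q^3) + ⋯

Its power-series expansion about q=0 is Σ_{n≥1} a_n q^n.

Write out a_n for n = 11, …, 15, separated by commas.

1332, 2044, 2198, 3096, 3528

[q^11] f(1)=1,f(11)=1331 ⇒ 1332
q^12  k|12↦f(k): 1:1 2:8 3:27 4:64 6:216 12:1728  a_12=2044
n=13: 1·13 13·1  f→[1+2197]=2198
q^14  k|14↦f(k): 14:2744 7:343 2:8 1:1  a_14=3096
q^15  k|15↦f(k): 15:3375 5:125 3:27 1:1  a_15=3528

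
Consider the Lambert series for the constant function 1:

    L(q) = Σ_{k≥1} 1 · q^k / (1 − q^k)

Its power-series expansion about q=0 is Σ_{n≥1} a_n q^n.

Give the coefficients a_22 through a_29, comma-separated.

4, 2, 8, 3, 4, 4, 6, 2

q^22  k|22↦f(k): 1:1 2:1 11:1 22:1  a_22=4
[q^23] f(1)=1,f(23)=1 ⇒ 2
n=24: 1·24 2·12 3·8 4·6 6·4 8·3 12·2 24·1  f→[1+1+1+1+1+1+1+1]=8
n=25: 1·25 5·5 25·1  f→[1+1+1]=3
[q^26] f(26)=1,f(13)=1,f(2)=1,f(1)=1 ⇒ 4
d|27:{27,9,3,1}  Σf=1+1+1+1=4
d|28:{1,2,4,7,14,28}  Σf=1+1+1+1+1+1=6
q^29  k|29↦f(k): 29:1 1:1  a_29=2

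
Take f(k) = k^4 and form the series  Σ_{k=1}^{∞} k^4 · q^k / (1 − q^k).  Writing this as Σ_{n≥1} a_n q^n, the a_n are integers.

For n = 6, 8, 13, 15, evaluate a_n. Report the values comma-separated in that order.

1394, 4369, 28562, 51332

n=6: 1·6 2·3 3·2 6·1  f→[1+16+81+1296]=1394
[q^8] f(1)=1,f(2)=16,f(4)=256,f(8)=4096 ⇒ 4369
n=13: 1·13 13·1  f→[1+28561]=28562
[q^15] f(1)=1,f(3)=81,f(5)=625,f(15)=50625 ⇒ 51332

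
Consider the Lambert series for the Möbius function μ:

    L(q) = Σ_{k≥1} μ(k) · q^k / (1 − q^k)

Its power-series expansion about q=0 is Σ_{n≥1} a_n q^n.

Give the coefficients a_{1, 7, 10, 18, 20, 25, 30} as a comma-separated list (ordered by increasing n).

[q^1] μ(1)=1 ⇒ 1
[q^7] μ(7)=-1,μ(1)=1 ⇒ 0
n=10: 10·1 5·2 2·5 1·10  μ→[1+(-1)+(-1)+1]=0
q^18  k|18↦μ(k): 18:0 9:0 6:1 3:-1 2:-1 1:1  a_18=0
n=20: 20·1 10·2 5·4 4·5 2·10 1·20  μ→[0+1+(-1)+0+(-1)+1]=0
q^25  k|25↦μ(k): 1:1 5:-1 25:0  a_25=0
q^30  k|30↦μ(k): 30:-1 15:1 10:1 6:1 5:-1 3:-1 2:-1 1:1  a_30=0

1, 0, 0, 0, 0, 0, 0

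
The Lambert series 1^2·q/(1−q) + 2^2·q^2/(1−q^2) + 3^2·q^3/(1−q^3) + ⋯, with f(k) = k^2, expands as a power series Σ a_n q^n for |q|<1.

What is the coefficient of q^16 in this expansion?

a_16 = 341

d|16:{16,8,4,2,1}  Σf=256+64+16+4+1=341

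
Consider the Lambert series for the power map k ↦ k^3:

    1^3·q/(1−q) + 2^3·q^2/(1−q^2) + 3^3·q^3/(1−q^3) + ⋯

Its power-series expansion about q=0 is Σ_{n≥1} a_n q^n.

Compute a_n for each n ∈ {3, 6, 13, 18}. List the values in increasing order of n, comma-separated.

28, 252, 2198, 6813

n=3: 1·3 3·1  f→[1+27]=28
[q^6] f(1)=1,f(2)=8,f(3)=27,f(6)=216 ⇒ 252
[q^13] f(13)=2197,f(1)=1 ⇒ 2198
d|18:{1,2,3,6,9,18}  Σf=1+8+27+216+729+5832=6813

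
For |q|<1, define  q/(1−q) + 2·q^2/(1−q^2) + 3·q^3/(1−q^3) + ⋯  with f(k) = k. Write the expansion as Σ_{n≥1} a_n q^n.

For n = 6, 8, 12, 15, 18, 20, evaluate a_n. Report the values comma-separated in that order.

12, 15, 28, 24, 39, 42

q^6  k|6↦f(k): 1:1 2:2 3:3 6:6  a_6=12
d|8:{1,2,4,8}  Σf=1+2+4+8=15
d|12:{12,6,4,3,2,1}  Σf=12+6+4+3+2+1=28
[q^15] f(15)=15,f(5)=5,f(3)=3,f(1)=1 ⇒ 24
[q^18] f(18)=18,f(9)=9,f(6)=6,f(3)=3,f(2)=2,f(1)=1 ⇒ 39
[q^20] f(1)=1,f(2)=2,f(4)=4,f(5)=5,f(10)=10,f(20)=20 ⇒ 42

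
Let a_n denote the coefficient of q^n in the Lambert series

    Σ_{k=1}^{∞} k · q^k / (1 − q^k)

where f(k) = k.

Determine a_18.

a_18 = 39

d|18:{18,9,6,3,2,1}  Σf=18+9+6+3+2+1=39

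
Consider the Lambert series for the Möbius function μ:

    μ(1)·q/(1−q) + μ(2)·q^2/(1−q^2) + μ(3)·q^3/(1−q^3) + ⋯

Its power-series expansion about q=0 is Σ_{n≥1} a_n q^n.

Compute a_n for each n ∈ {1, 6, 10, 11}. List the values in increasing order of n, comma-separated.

d|1:{1}  Σμ=1=1
n=6: 6·1 3·2 2·3 1·6  μ→[1+(-1)+(-1)+1]=0
[q^10] μ(10)=1,μ(5)=-1,μ(2)=-1,μ(1)=1 ⇒ 0
d|11:{1,11}  Σμ=1+(-1)=0

1, 0, 0, 0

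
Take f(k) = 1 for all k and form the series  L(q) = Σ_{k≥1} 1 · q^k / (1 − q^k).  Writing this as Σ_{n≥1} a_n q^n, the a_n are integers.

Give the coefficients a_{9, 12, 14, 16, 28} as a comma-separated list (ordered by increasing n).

3, 6, 4, 5, 6

d|9:{9,3,1}  Σf=1+1+1=3
d|12:{12,6,4,3,2,1}  Σf=1+1+1+1+1+1=6
d|14:{14,7,2,1}  Σf=1+1+1+1=4
n=16: 1·16 2·8 4·4 8·2 16·1  f→[1+1+1+1+1]=5
n=28: 1·28 2·14 4·7 7·4 14·2 28·1  f→[1+1+1+1+1+1]=6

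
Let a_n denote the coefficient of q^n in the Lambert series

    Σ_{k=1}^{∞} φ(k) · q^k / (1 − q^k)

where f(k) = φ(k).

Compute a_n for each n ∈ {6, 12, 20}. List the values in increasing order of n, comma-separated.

n=6: 1·6 2·3 3·2 6·1  φ→[1+1+2+2]=6
[q^12] φ(12)=4,φ(6)=2,φ(4)=2,φ(3)=2,φ(2)=1,φ(1)=1 ⇒ 12
[q^20] φ(20)=8,φ(10)=4,φ(5)=4,φ(4)=2,φ(2)=1,φ(1)=1 ⇒ 20

6, 12, 20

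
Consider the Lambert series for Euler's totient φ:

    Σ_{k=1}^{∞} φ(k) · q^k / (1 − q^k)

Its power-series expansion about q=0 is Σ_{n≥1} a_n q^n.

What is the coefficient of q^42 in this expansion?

[q^42] φ(1)=1,φ(2)=1,φ(3)=2,φ(6)=2,φ(7)=6,φ(14)=6,φ(21)=12,φ(42)=12 ⇒ 42

a_42 = 42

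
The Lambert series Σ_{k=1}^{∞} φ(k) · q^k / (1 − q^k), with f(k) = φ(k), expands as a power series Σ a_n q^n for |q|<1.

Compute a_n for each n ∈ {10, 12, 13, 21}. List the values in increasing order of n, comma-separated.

q^10  k|10↦φ(k): 1:1 2:1 5:4 10:4  a_10=10
d|12:{1,2,3,4,6,12}  Σφ=1+1+2+2+2+4=12
[q^13] φ(13)=12,φ(1)=1 ⇒ 13
n=21: 1·21 3·7 7·3 21·1  φ→[1+2+6+12]=21

10, 12, 13, 21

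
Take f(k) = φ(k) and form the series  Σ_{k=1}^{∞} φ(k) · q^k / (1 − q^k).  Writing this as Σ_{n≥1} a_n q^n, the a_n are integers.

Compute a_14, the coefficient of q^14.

[q^14] φ(1)=1,φ(2)=1,φ(7)=6,φ(14)=6 ⇒ 14

a_14 = 14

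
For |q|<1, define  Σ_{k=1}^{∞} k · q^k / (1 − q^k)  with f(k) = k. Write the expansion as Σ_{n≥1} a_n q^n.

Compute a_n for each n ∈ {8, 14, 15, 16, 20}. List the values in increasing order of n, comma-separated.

q^8  k|8↦f(k): 8:8 4:4 2:2 1:1  a_8=15
q^14  k|14↦f(k): 1:1 2:2 7:7 14:14  a_14=24
n=15: 1·15 3·5 5·3 15·1  f→[1+3+5+15]=24
q^16  k|16↦f(k): 16:16 8:8 4:4 2:2 1:1  a_16=31
[q^20] f(1)=1,f(2)=2,f(4)=4,f(5)=5,f(10)=10,f(20)=20 ⇒ 42

15, 24, 24, 31, 42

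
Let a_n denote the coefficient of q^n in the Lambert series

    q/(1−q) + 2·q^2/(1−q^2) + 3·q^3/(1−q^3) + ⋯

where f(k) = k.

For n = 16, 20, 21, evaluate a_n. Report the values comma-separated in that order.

31, 42, 32

n=16: 16·1 8·2 4·4 2·8 1·16  f→[16+8+4+2+1]=31
[q^20] f(20)=20,f(10)=10,f(5)=5,f(4)=4,f(2)=2,f(1)=1 ⇒ 42
[q^21] f(21)=21,f(7)=7,f(3)=3,f(1)=1 ⇒ 32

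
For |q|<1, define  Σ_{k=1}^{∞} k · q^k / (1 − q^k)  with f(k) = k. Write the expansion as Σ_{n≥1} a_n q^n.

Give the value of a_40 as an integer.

[q^40] f(1)=1,f(2)=2,f(4)=4,f(5)=5,f(8)=8,f(10)=10,f(20)=20,f(40)=40 ⇒ 90

a_40 = 90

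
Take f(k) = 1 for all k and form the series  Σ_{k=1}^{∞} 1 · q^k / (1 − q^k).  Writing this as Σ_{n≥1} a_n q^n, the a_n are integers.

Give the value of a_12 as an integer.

d|12:{12,6,4,3,2,1}  Σf=1+1+1+1+1+1=6

a_12 = 6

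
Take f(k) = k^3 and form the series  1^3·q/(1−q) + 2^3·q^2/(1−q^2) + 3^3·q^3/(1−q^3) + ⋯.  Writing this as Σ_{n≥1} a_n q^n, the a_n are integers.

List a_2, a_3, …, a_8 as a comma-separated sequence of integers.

n=2: 1·2 2·1  f→[1+8]=9
q^3  k|3↦f(k): 3:27 1:1  a_3=28
n=4: 1·4 2·2 4·1  f→[1+8+64]=73
q^5  k|5↦f(k): 1:1 5:125  a_5=126
q^6  k|6↦f(k): 6:216 3:27 2:8 1:1  a_6=252
q^7  k|7↦f(k): 7:343 1:1  a_7=344
q^8  k|8↦f(k): 1:1 2:8 4:64 8:512  a_8=585

9, 28, 73, 126, 252, 344, 585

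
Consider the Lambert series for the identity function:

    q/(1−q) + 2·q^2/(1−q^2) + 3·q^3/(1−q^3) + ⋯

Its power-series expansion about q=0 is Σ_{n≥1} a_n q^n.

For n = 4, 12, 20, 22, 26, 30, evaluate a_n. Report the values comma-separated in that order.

n=4: 1·4 2·2 4·1  f→[1+2+4]=7
n=12: 1·12 2·6 3·4 4·3 6·2 12·1  f→[1+2+3+4+6+12]=28
d|20:{1,2,4,5,10,20}  Σf=1+2+4+5+10+20=42
n=22: 1·22 2·11 11·2 22·1  f→[1+2+11+22]=36
n=26: 26·1 13·2 2·13 1·26  f→[26+13+2+1]=42
d|30:{30,15,10,6,5,3,2,1}  Σf=30+15+10+6+5+3+2+1=72

7, 28, 42, 36, 42, 72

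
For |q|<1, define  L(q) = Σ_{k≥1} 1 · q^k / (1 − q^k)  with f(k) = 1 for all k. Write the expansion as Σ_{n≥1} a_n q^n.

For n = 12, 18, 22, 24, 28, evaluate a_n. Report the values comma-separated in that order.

q^12  k|12↦f(k): 1:1 2:1 3:1 4:1 6:1 12:1  a_12=6
d|18:{1,2,3,6,9,18}  Σf=1+1+1+1+1+1=6
d|22:{22,11,2,1}  Σf=1+1+1+1=4
[q^24] f(1)=1,f(2)=1,f(3)=1,f(4)=1,f(6)=1,f(8)=1,f(12)=1,f(24)=1 ⇒ 8
[q^28] f(28)=1,f(14)=1,f(7)=1,f(4)=1,f(2)=1,f(1)=1 ⇒ 6

6, 6, 4, 8, 6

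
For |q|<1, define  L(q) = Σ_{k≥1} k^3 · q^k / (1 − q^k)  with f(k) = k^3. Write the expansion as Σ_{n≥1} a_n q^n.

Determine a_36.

[q^36] f(36)=46656,f(18)=5832,f(12)=1728,f(9)=729,f(6)=216,f(4)=64,f(3)=27,f(2)=8,f(1)=1 ⇒ 55261

a_36 = 55261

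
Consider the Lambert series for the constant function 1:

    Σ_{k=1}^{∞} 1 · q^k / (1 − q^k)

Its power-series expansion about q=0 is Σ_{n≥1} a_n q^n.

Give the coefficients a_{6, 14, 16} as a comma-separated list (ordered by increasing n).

4, 4, 5

q^6  k|6↦f(k): 6:1 3:1 2:1 1:1  a_6=4
d|14:{1,2,7,14}  Σf=1+1+1+1=4
q^16  k|16↦f(k): 1:1 2:1 4:1 8:1 16:1  a_16=5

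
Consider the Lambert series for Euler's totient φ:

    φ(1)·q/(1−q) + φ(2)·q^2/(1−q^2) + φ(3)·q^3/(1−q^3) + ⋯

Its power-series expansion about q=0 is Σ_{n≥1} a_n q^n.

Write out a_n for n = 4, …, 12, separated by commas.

d|4:{4,2,1}  Σφ=2+1+1=4
d|5:{5,1}  Σφ=4+1=5
[q^6] φ(6)=2,φ(3)=2,φ(2)=1,φ(1)=1 ⇒ 6
q^7  k|7↦φ(k): 7:6 1:1  a_7=7
n=8: 1·8 2·4 4·2 8·1  φ→[1+1+2+4]=8
d|9:{1,3,9}  Σφ=1+2+6=9
n=10: 1·10 2·5 5·2 10·1  φ→[1+1+4+4]=10
[q^11] φ(11)=10,φ(1)=1 ⇒ 11
d|12:{12,6,4,3,2,1}  Σφ=4+2+2+2+1+1=12

4, 5, 6, 7, 8, 9, 10, 11, 12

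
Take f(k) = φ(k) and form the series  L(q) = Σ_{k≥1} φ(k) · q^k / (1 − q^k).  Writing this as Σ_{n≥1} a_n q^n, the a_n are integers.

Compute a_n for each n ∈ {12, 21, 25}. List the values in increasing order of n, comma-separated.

q^12  k|12↦φ(k): 1:1 2:1 3:2 4:2 6:2 12:4  a_12=12
n=21: 21·1 7·3 3·7 1·21  φ→[12+6+2+1]=21
[q^25] φ(1)=1,φ(5)=4,φ(25)=20 ⇒ 25

12, 21, 25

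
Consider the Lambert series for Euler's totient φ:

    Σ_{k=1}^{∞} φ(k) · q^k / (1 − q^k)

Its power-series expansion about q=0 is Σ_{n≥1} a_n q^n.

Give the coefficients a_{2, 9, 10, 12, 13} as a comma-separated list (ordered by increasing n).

[q^2] φ(2)=1,φ(1)=1 ⇒ 2
q^9  k|9↦φ(k): 9:6 3:2 1:1  a_9=9
n=10: 10·1 5·2 2·5 1·10  φ→[4+4+1+1]=10
q^12  k|12↦φ(k): 1:1 2:1 3:2 4:2 6:2 12:4  a_12=12
d|13:{1,13}  Σφ=1+12=13

2, 9, 10, 12, 13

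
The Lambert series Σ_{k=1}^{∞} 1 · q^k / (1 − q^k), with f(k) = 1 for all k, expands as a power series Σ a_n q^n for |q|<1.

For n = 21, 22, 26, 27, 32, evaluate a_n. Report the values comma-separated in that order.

n=21: 1·21 3·7 7·3 21·1  f→[1+1+1+1]=4
q^22  k|22↦f(k): 22:1 11:1 2:1 1:1  a_22=4
d|26:{26,13,2,1}  Σf=1+1+1+1=4
n=27: 1·27 3·9 9·3 27·1  f→[1+1+1+1]=4
n=32: 32·1 16·2 8·4 4·8 2·16 1·32  f→[1+1+1+1+1+1]=6

4, 4, 4, 4, 6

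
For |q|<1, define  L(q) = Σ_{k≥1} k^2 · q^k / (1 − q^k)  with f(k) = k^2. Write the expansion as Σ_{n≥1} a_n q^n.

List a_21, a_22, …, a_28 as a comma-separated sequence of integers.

d|21:{21,7,3,1}  Σf=441+49+9+1=500
[q^22] f(22)=484,f(11)=121,f(2)=4,f(1)=1 ⇒ 610
n=23: 23·1 1·23  f→[529+1]=530
d|24:{1,2,3,4,6,8,12,24}  Σf=1+4+9+16+36+64+144+576=850
[q^25] f(1)=1,f(5)=25,f(25)=625 ⇒ 651
q^26  k|26↦f(k): 26:676 13:169 2:4 1:1  a_26=850
q^27  k|27↦f(k): 1:1 3:9 9:81 27:729  a_27=820
n=28: 1·28 2·14 4·7 7·4 14·2 28·1  f→[1+4+16+49+196+784]=1050

500, 610, 530, 850, 651, 850, 820, 1050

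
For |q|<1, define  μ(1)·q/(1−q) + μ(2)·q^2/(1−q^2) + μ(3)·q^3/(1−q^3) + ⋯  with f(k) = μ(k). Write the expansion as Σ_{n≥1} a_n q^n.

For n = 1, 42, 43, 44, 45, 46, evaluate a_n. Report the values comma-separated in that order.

[q^1] μ(1)=1 ⇒ 1
[q^42] μ(1)=1,μ(2)=-1,μ(3)=-1,μ(6)=1,μ(7)=-1,μ(14)=1,μ(21)=1,μ(42)=-1 ⇒ 0
n=43: 43·1 1·43  μ→[(-1)+1]=0
q^44  k|44↦μ(k): 1:1 2:-1 4:0 11:-1 22:1 44:0  a_44=0
d|45:{45,15,9,5,3,1}  Σμ=0+1+0+(-1)+(-1)+1=0
q^46  k|46↦μ(k): 1:1 2:-1 23:-1 46:1  a_46=0

1, 0, 0, 0, 0, 0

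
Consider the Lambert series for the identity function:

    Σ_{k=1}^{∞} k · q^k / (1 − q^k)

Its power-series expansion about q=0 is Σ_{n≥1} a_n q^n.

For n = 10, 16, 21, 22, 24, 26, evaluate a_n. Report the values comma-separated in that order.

d|10:{10,5,2,1}  Σf=10+5+2+1=18
n=16: 16·1 8·2 4·4 2·8 1·16  f→[16+8+4+2+1]=31
d|21:{21,7,3,1}  Σf=21+7+3+1=32
q^22  k|22↦f(k): 22:22 11:11 2:2 1:1  a_22=36
d|24:{1,2,3,4,6,8,12,24}  Σf=1+2+3+4+6+8+12+24=60
d|26:{26,13,2,1}  Σf=26+13+2+1=42

18, 31, 32, 36, 60, 42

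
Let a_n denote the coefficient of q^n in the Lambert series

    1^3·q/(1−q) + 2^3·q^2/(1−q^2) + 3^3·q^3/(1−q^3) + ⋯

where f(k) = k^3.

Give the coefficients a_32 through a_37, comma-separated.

37449, 37296, 44226, 43344, 55261, 50654

d|32:{1,2,4,8,16,32}  Σf=1+8+64+512+4096+32768=37449
[q^33] f(1)=1,f(3)=27,f(11)=1331,f(33)=35937 ⇒ 37296
q^34  k|34↦f(k): 34:39304 17:4913 2:8 1:1  a_34=44226
[q^35] f(35)=42875,f(7)=343,f(5)=125,f(1)=1 ⇒ 43344
[q^36] f(1)=1,f(2)=8,f(3)=27,f(4)=64,f(6)=216,f(9)=729,f(12)=1728,f(18)=5832,f(36)=46656 ⇒ 55261
q^37  k|37↦f(k): 1:1 37:50653  a_37=50654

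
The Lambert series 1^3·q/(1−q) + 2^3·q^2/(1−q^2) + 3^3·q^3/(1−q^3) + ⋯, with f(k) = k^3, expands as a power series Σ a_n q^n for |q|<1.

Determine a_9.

n=9: 9·1 3·3 1·9  f→[729+27+1]=757

a_9 = 757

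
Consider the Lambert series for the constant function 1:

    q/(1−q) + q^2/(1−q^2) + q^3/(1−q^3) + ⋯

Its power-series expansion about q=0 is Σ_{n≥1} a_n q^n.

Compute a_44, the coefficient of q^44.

d|44:{44,22,11,4,2,1}  Σf=1+1+1+1+1+1=6

a_44 = 6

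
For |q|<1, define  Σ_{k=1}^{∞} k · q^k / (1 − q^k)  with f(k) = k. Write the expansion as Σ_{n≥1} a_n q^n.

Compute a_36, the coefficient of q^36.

a_36 = 91

n=36: 1·36 2·18 3·12 4·9 6·6 9·4 12·3 18·2 36·1  f→[1+2+3+4+6+9+12+18+36]=91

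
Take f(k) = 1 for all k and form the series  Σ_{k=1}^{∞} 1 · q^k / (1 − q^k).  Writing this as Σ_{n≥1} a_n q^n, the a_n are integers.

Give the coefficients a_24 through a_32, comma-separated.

n=24: 24·1 12·2 8·3 6·4 4·6 3·8 2·12 1·24  f→[1+1+1+1+1+1+1+1]=8
[q^25] f(1)=1,f(5)=1,f(25)=1 ⇒ 3
q^26  k|26↦f(k): 1:1 2:1 13:1 26:1  a_26=4
[q^27] f(27)=1,f(9)=1,f(3)=1,f(1)=1 ⇒ 4
[q^28] f(28)=1,f(14)=1,f(7)=1,f(4)=1,f(2)=1,f(1)=1 ⇒ 6
d|29:{1,29}  Σf=1+1=2
d|30:{30,15,10,6,5,3,2,1}  Σf=1+1+1+1+1+1+1+1=8
d|31:{31,1}  Σf=1+1=2
d|32:{32,16,8,4,2,1}  Σf=1+1+1+1+1+1=6

8, 3, 4, 4, 6, 2, 8, 2, 6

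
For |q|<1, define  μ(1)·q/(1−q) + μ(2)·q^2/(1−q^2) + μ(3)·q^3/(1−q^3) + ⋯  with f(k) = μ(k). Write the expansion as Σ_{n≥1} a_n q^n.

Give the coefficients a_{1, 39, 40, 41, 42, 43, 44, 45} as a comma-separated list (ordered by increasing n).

1, 0, 0, 0, 0, 0, 0, 0

[q^1] μ(1)=1 ⇒ 1
[q^39] μ(1)=1,μ(3)=-1,μ(13)=-1,μ(39)=1 ⇒ 0
q^40  k|40↦μ(k): 40:0 20:0 10:1 8:0 5:-1 4:0 2:-1 1:1  a_40=0
[q^41] μ(1)=1,μ(41)=-1 ⇒ 0
n=42: 1·42 2·21 3·14 6·7 7·6 14·3 21·2 42·1  μ→[1+(-1)+(-1)+1+(-1)+1+1+(-1)]=0
[q^43] μ(43)=-1,μ(1)=1 ⇒ 0
q^44  k|44↦μ(k): 1:1 2:-1 4:0 11:-1 22:1 44:0  a_44=0
q^45  k|45↦μ(k): 45:0 15:1 9:0 5:-1 3:-1 1:1  a_45=0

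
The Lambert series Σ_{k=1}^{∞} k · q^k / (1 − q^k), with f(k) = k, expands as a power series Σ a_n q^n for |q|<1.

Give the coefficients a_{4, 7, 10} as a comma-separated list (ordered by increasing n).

d|4:{1,2,4}  Σf=1+2+4=7
n=7: 7·1 1·7  f→[7+1]=8
d|10:{10,5,2,1}  Σf=10+5+2+1=18

7, 8, 18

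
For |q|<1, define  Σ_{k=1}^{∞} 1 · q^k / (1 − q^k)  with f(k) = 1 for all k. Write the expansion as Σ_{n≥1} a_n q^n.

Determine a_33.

q^33  k|33↦f(k): 33:1 11:1 3:1 1:1  a_33=4

a_33 = 4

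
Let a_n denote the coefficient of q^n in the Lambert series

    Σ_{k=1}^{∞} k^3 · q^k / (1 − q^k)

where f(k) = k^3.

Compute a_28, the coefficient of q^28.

a_28 = 25112

[q^28] f(1)=1,f(2)=8,f(4)=64,f(7)=343,f(14)=2744,f(28)=21952 ⇒ 25112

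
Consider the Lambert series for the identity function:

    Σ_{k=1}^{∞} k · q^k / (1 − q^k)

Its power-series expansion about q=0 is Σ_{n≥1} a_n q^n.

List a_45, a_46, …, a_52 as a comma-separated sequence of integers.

[q^45] f(1)=1,f(3)=3,f(5)=5,f(9)=9,f(15)=15,f(45)=45 ⇒ 78
[q^46] f(1)=1,f(2)=2,f(23)=23,f(46)=46 ⇒ 72
n=47: 47·1 1·47  f→[47+1]=48
[q^48] f(1)=1,f(2)=2,f(3)=3,f(4)=4,f(6)=6,f(8)=8,f(12)=12,f(16)=16,f(24)=24,f(48)=48 ⇒ 124
q^49  k|49↦f(k): 1:1 7:7 49:49  a_49=57
n=50: 1·50 2·25 5·10 10·5 25·2 50·1  f→[1+2+5+10+25+50]=93
q^51  k|51↦f(k): 1:1 3:3 17:17 51:51  a_51=72
d|52:{1,2,4,13,26,52}  Σf=1+2+4+13+26+52=98

78, 72, 48, 124, 57, 93, 72, 98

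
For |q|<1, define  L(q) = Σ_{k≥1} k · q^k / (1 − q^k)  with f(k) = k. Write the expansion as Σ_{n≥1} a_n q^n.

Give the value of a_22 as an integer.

a_22 = 36

[q^22] f(22)=22,f(11)=11,f(2)=2,f(1)=1 ⇒ 36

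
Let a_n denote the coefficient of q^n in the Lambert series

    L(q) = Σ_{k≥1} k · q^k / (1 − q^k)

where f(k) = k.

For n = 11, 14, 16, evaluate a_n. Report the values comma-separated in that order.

12, 24, 31

[q^11] f(1)=1,f(11)=11 ⇒ 12
d|14:{1,2,7,14}  Σf=1+2+7+14=24
d|16:{1,2,4,8,16}  Σf=1+2+4+8+16=31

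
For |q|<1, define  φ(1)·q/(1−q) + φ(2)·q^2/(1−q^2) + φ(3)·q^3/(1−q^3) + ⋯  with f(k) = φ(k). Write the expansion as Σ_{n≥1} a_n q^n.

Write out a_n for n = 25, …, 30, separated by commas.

n=25: 25·1 5·5 1·25  φ→[20+4+1]=25
[q^26] φ(1)=1,φ(2)=1,φ(13)=12,φ(26)=12 ⇒ 26
n=27: 27·1 9·3 3·9 1·27  φ→[18+6+2+1]=27
n=28: 28·1 14·2 7·4 4·7 2·14 1·28  φ→[12+6+6+2+1+1]=28
q^29  k|29↦φ(k): 1:1 29:28  a_29=29
[q^30] φ(30)=8,φ(15)=8,φ(10)=4,φ(6)=2,φ(5)=4,φ(3)=2,φ(2)=1,φ(1)=1 ⇒ 30

25, 26, 27, 28, 29, 30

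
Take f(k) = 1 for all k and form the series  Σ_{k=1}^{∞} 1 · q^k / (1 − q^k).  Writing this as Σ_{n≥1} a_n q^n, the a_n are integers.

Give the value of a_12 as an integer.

a_12 = 6

n=12: 1·12 2·6 3·4 4·3 6·2 12·1  f→[1+1+1+1+1+1]=6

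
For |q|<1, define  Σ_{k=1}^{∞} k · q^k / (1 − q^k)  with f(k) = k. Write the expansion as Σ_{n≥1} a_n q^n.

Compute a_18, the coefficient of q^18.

a_18 = 39

[q^18] f(1)=1,f(2)=2,f(3)=3,f(6)=6,f(9)=9,f(18)=18 ⇒ 39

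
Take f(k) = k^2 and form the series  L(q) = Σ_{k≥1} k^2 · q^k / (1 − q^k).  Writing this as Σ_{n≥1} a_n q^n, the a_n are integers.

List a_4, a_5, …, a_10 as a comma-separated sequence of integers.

21, 26, 50, 50, 85, 91, 130

d|4:{4,2,1}  Σf=16+4+1=21
d|5:{1,5}  Σf=1+25=26
d|6:{6,3,2,1}  Σf=36+9+4+1=50
d|7:{1,7}  Σf=1+49=50
n=8: 8·1 4·2 2·4 1·8  f→[64+16+4+1]=85
[q^9] f(9)=81,f(3)=9,f(1)=1 ⇒ 91
n=10: 10·1 5·2 2·5 1·10  f→[100+25+4+1]=130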